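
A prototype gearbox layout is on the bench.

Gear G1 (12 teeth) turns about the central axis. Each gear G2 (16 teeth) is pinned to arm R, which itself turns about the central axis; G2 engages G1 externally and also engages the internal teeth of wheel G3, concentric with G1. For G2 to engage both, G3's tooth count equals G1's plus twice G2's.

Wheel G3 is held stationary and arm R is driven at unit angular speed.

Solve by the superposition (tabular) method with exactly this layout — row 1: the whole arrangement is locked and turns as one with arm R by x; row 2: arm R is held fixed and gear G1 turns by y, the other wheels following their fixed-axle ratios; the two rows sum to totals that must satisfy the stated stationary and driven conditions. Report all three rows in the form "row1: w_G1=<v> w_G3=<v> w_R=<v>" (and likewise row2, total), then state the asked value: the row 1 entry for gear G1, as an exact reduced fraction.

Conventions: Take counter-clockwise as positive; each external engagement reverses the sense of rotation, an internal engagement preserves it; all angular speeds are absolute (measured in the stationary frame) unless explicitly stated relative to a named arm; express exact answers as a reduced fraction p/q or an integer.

planetary set (12T centre, 16T on arm, 44T internal) — Willis relation
row 1: whole set turns with the arm by x
superposition row 2 [arm held]: sun y, ring −(12/44)·y, arm 0
boundary: total ω_ring = x − (12/44)·y = 0 and total ω_arm = x = 1  ⇒  y = 11/3, x = 1
row 2 ring = −(12/44)·11/3 = -1
totals (row 1 + row 2): sun 1 + 11/3 = 14/3, ring 1 + (-1) = 0, arm 1 + 0 = 1
asked cell (row1, sun) = 1

row1: w_G1=1 w_G3=1 w_R=1
row2: w_G1=11/3 w_G3=-1 w_R=0
total: w_G1=14/3 w_G3=0 w_R=1
asked value: 1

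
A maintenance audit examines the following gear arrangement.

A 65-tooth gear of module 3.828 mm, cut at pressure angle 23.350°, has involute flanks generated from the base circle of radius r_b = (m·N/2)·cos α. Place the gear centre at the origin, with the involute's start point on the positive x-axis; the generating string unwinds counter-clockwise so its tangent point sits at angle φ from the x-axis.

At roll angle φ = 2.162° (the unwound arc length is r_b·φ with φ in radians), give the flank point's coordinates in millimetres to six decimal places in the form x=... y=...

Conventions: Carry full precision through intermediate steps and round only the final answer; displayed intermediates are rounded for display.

class = single-mesh tooth geometry [base-circle involute, m = 3.828, 65T]
pitch radius r_p = m·N/2 = 3.828·65/2 = 124.410000
base radius r_b = r_p·cos α = 124.410000·cos 23.350° = 114.220927
roll angle φ = 2.162° = 0.03773402 rad
x = r_b·(cos φ + φ·sin φ) = 114.302215
y = r_b·(sin φ − φ·cos φ) = 0.002045

x=114.302215 y=0.002045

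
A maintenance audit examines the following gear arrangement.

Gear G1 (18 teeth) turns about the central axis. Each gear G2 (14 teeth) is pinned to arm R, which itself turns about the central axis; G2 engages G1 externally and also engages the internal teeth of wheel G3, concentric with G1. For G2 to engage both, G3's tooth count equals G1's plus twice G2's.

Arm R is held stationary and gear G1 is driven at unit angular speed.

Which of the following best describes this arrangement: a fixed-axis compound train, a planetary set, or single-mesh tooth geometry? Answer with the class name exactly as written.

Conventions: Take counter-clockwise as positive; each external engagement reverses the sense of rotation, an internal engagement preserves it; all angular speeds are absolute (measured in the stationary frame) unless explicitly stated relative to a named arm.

planetary set

class = planetary set [G3 = 18+2·14 = 46; Willis about the carrier]
classification: planetary set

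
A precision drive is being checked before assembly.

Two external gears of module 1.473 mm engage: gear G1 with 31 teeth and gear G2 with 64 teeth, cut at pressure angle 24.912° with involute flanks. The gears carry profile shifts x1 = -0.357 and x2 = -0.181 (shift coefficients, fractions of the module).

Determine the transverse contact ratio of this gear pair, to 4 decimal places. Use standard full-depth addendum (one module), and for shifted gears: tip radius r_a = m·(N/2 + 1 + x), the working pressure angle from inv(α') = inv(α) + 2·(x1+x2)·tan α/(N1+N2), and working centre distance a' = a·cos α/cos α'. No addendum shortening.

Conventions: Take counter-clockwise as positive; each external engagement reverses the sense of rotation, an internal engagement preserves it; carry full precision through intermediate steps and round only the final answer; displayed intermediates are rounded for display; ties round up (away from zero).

1.6150

single-mesh involute tooth geometry (31T engaging 64T at module 1.473)
base radii: r_b1 = 20.707162, r_b2 = 42.750269
tip radii: r_a1 = 23.778639, r_a2 = 48.342387
inv(α') = inv(24.912°) + 2·(-0.357-0.181)·tan α/(31+64) = 0.02438233  ⇒  α' = 23.41551°
a' = a·cos α / cos α' = 69.9675·cos 24.912°/cos 23.41551° = 69.152327
action lengths: √(r_a1²−r_b1²) = 11.689189, √(r_a2²−r_b2²) = 22.569911
base pitch p_b = π·m·cos α = 4.196998
CR = (11.689189 + 22.569911 − 69.152327·sin 23.41551°)/4.196998 = 1.615016
contact ratio ≈ 1.6150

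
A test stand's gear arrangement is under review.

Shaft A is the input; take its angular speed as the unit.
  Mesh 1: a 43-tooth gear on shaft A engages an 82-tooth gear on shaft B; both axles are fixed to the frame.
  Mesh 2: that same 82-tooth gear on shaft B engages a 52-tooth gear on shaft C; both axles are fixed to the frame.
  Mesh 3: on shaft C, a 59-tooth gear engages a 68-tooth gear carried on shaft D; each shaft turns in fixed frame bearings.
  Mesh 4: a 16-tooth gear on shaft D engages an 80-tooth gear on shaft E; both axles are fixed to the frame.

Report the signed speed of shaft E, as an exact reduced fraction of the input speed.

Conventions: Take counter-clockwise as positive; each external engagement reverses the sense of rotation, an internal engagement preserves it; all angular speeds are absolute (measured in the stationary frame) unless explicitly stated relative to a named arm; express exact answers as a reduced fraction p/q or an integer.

2537/17680

4-mesh fixed-axis compound train (all bearings frame-fixed)
mesh 1 [43T→82T]: |ω|/ω_in = 1×43/82 = 43/82, sense flips to −
mesh 2 [82T→52T]: |ω|/ω_in = (43/82)×82/52 = 43/52, sense flips to +
mesh 3 [59T→68T]: |ω|/ω_in = (43/52)×59/68 = 2537/3536, sense flips to −
mesh 4 [16T→80T]: |ω|/ω_in = (2537/3536)×16/80 = 2537/17680, sense flips to +
signed output speed (× input speed) = 2537/17680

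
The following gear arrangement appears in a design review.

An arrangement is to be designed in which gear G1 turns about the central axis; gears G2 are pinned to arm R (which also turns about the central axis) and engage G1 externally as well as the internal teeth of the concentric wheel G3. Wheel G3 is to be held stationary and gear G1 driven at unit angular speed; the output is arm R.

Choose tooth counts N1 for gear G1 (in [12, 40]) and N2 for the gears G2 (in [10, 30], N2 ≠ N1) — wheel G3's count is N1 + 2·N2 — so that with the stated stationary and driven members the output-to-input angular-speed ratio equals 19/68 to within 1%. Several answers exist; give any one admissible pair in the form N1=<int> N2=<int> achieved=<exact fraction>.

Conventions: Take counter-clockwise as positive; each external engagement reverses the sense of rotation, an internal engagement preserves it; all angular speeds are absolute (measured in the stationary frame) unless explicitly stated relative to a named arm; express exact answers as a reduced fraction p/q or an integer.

planetary set to be sized for 19/68 (Willis relation)
Willis with ω_ring = 0: ω_arm/ω_sun = N1/(N1+N3); set equal to 19/68  ⇒  N3/N1 = 1/(19/68) − 1 = 49/19
N3 = N1 + 2·N2  ⇒  N2/N1 = (N3/N1 − 1)/2 = (49/19 − 1)/2 = 15/19
smallest multiple with N1 ≥ 12 and N2 ≥ 10: k = 1  ⇒  N1 = 1·19 = 19, N2 = 1·15 = 15 (N1 ≤ 40, N2 ≤ 30, N2 ≠ N1 ✓), N3 = 19 + 2·15 = 49
check: N1/(N1+N3) with N1 = 19, N3 = 49 gives 19/68; |achieved − target| = 0 ≤ 19/6800 ✓

N1=19 N2=15 achieved=19/68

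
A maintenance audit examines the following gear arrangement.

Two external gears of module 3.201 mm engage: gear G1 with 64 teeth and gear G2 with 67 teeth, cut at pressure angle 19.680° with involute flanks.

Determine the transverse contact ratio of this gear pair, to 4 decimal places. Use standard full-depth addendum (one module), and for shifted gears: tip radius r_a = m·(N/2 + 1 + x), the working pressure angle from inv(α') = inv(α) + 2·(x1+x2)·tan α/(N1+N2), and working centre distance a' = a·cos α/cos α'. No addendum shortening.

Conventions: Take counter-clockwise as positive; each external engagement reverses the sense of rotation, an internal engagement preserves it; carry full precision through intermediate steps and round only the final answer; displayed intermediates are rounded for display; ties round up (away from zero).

recognized (one external pair, fixed centres): single-mesh tooth geometry, m = 3.201, N1 = 64, N2 = 67
base radii: r_b1 = 96.448758, r_b2 = 100.969794
tip radii: r_a1 = 105.633000, r_a2 = 110.434500
no profile shift: α' = α, a' = a
action lengths: √(r_a1²−r_b1²) = 43.080944, √(r_a2²−r_b2²) = 44.731193
base pitch p_b = π·m·cos α = 9.468835
CR = (43.080944 + 44.731193 − 209.665500·sin 19.68000°)/9.468835 = 1.816887
contact ratio ≈ 1.8169

1.8169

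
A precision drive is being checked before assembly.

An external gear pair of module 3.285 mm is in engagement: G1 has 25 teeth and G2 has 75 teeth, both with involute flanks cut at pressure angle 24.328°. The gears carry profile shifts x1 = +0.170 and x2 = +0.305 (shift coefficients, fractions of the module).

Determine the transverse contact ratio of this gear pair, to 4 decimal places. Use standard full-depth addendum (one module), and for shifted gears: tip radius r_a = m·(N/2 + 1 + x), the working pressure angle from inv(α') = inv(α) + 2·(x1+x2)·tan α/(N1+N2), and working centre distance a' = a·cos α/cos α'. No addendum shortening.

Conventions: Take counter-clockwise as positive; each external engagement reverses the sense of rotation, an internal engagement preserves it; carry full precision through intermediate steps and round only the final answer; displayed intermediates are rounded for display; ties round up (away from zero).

single-mesh involute tooth geometry (25T engaging 75T at module 3.285)
base radii: r_b1 = 37.416235, r_b2 = 112.248704
tip radii: r_a1 = 44.905950, r_a2 = 127.474425
inv(α') = inv(24.328°) + 2·(+0.170+0.305)·tan α/(25+75) = 0.03179707  ⇒  α' = 25.46986°
a' = a·cos α / cos α' = 164.2500·cos 24.328°/cos 25.46986° = 165.776490
action lengths: √(r_a1²−r_b1²) = 24.830822, √(r_a2²−r_b2²) = 60.414877
base pitch p_b = π·m·cos α = 9.403725
CR = (24.830822 + 60.414877 − 165.776490·sin 25.46986°)/9.403725 = 1.484071
contact ratio ≈ 1.4841

1.4841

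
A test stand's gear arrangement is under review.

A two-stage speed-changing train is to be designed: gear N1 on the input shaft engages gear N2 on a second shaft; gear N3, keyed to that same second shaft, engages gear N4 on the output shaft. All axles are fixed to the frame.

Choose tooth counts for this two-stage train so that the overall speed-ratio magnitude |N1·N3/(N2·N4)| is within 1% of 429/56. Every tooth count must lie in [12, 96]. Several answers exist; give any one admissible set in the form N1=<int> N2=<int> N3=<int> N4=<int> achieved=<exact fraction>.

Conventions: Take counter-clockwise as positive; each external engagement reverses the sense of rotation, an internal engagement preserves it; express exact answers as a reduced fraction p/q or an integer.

N1=33 N2=12 N3=39 N4=14 achieved=429/56

class = fixed-axis compound train [2-stage, 429/56 wanted]
target = 429/56 in lowest terms: an exact hit needs N1·N3 = k·429 and N2·N4 = k·56 for one integer k, every count in [12, 96]; additionally prefer no 1:1 stage (N1 ≠ N2, N3 ≠ N4)
k = 1…2: no 1:1-free in-range split of k·429 and k·56 into factor pairs; take k = 3
k = 3: N1·N3 = 1287 = 33·39, N2·N4 = 168 = 12·14
achieved = 33·39/(12·14) = 429/56; |achieved − target| = 0 ≤ 429/5600 ✓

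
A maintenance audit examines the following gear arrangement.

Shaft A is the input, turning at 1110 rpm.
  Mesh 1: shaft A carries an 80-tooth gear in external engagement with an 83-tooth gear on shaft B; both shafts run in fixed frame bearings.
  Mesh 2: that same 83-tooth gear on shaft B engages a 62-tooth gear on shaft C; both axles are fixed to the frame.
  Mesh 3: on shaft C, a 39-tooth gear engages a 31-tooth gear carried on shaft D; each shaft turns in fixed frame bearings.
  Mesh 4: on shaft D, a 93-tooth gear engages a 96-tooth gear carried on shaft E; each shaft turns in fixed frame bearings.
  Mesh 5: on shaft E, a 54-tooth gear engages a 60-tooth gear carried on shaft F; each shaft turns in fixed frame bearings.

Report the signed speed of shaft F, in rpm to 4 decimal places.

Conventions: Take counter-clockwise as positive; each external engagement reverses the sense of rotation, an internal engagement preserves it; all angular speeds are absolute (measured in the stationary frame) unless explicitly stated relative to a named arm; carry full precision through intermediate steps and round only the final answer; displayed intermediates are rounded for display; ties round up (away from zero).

-1571.0081 rpm

topology: fixed-axis compound train — 5 meshes, A→F
mesh 1 [80T→83T]: ω = 1110.0000×80/83 = 1069.8795 rpm, sense flips to −
mesh 2 [83T→62T]: ω = 1069.8795×83/62 = 1432.2581 rpm, sense flips to +
mesh 3 [39T→31T]: ω = 1432.2581×39/31 = 1801.8730 rpm, sense flips to −
mesh 4 [93T→96T]: ω = 1801.8730×93/96 = 1745.5645 rpm, sense flips to +
mesh 5 [54T→60T]: ω = 1745.5645×54/60 = 1571.0081 rpm, sense flips to −
signed output speed = -1571.0081 rpm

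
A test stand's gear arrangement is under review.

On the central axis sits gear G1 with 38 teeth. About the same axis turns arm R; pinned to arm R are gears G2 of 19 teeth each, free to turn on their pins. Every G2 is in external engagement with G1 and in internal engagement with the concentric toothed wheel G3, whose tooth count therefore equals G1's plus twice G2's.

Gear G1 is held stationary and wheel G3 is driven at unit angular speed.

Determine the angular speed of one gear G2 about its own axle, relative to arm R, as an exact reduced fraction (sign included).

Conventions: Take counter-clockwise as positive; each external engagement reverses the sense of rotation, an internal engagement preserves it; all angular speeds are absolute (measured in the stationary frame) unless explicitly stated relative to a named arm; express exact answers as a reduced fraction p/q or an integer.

4/3

topology: planetary set — G1 38T / G2 19T / G3 76T, arm = carrier (Willis)
ring teeth: 38 + 2·19 = 76
38(ω_sun−ω_arm) = −76(ω_ring−ω_arm),  ω_sun = 0, ω_ring = 1
38(0−ω_arm) = −76(1−ω_arm)  ⇒  114·ω_arm = 76  ⇒  ω_arm = 2/3
sun–planet mesh: 38·(0−2/3) = −19·(ω_p−ω_arm)  ⇒  ω_p−ω_arm = 4/3
exact speed ratio = 4/3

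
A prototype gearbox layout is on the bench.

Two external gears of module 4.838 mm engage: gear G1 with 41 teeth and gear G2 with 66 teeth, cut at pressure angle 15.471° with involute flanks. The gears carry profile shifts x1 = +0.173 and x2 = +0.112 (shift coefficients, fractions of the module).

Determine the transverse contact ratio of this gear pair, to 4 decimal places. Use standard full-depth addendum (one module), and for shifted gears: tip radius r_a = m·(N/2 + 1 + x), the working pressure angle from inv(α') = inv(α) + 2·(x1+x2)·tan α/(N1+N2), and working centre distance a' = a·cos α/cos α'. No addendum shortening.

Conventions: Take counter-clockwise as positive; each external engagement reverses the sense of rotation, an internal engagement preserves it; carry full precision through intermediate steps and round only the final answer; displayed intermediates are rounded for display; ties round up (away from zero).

1.9716

class = single-mesh tooth geometry [involute pair 41T × 66T, m = 4.838]
base radii: r_b1 = 95.585308, r_b2 = 153.869032
tip radii: r_a1 = 104.853974, r_a2 = 165.033856
inv(α') = inv(15.471°) + 2·(+0.173+0.112)·tan α/(41+66) = 0.00823409  ⇒  α' = 16.49995°
a' = a·cos α / cos α' = 258.8330·cos 15.471°/cos 16.49995° = 260.168065
action lengths: √(r_a1²−r_b1²) = 43.102260, √(r_a2²−r_b2²) = 59.669881
base pitch p_b = π·m·cos α = 14.648298
CR = (43.102260 + 59.669881 − 260.168065·sin 16.49995°)/14.648298 = 1.971603
contact ratio ≈ 1.9716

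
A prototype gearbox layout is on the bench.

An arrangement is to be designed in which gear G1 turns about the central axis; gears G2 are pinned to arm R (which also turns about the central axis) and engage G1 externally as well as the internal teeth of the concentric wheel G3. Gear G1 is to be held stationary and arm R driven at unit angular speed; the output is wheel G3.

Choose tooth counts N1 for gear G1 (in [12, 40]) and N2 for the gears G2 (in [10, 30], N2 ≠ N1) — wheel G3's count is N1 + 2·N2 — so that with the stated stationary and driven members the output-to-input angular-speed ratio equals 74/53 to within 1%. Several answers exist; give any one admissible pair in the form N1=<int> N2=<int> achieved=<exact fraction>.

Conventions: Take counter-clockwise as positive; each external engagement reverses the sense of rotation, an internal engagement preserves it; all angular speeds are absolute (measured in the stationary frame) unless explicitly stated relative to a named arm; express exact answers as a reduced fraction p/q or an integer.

N1=21 N2=16 achieved=74/53

design class (target 74/53): planetary set
Willis with ω_sun = 0: ω_ring/ω_arm = (N1+N3)/N3; set equal to 74/53  ⇒  N3/N1 = 1/(74/53 − 1) = 53/21
N3 = N1 + 2·N2  ⇒  N2/N1 = (N3/N1 − 1)/2 = (53/21 − 1)/2 = 16/21
smallest multiple with N1 ≥ 12 and N2 ≥ 10: k = 1  ⇒  N1 = 1·21 = 21, N2 = 1·16 = 16 (N1 ≤ 40, N2 ≤ 30, N2 ≠ N1 ✓), N3 = 21 + 2·16 = 53
check: (N1+N3)/N3 with N1 = 21, N3 = 53 gives 74/53; |achieved − target| = 0 ≤ 37/2650 ✓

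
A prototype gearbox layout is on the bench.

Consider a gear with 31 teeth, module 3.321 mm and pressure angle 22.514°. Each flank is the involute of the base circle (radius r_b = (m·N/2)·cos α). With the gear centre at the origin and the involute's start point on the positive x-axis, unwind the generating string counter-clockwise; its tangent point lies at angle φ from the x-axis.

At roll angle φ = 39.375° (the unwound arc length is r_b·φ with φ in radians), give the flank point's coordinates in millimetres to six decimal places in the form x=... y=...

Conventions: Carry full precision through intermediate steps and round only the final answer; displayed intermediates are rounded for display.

topology: single-mesh involute geometry — m = 3.321, N = 31
pitch radius r_p = m·N/2 = 3.321·31/2 = 51.475500
base radius r_b = r_p·cos α = 51.475500·cos 22.514° = 47.552346
roll angle φ = 39.375° = 0.68722339 rad
x = r_b·(cos φ + φ·sin φ) = 57.489852
y = r_b·(sin φ − φ·cos φ) = 4.905615

x=57.489852 y=4.905615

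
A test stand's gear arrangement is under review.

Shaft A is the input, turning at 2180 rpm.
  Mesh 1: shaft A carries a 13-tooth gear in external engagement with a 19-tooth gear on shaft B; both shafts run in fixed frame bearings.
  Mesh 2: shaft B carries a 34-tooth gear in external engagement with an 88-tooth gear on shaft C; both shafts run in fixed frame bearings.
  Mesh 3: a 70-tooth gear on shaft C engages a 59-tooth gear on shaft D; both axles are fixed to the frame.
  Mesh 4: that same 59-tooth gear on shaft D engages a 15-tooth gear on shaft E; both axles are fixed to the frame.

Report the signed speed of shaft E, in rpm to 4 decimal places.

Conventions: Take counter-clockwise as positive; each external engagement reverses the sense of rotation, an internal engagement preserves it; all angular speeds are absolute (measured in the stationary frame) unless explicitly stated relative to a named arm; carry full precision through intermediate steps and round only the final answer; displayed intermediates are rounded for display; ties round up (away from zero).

+2689.3620 rpm

4-mesh fixed-axis compound train (all bearings frame-fixed)
mesh 1 [13T→19T]: ω = 2180.0000×13/19 = 1491.5789 rpm, sense flips to −
mesh 2 [34T→88T]: ω = 1491.5789×34/88 = 576.2919 rpm, sense flips to +
mesh 3 [70T→59T]: ω = 576.2919×70/59 = 683.7361 rpm, sense flips to −
mesh 4 [59T→15T]: ω = 683.7361×59/15 = 2689.3620 rpm, sense flips to +
signed output speed = +2689.3620 rpm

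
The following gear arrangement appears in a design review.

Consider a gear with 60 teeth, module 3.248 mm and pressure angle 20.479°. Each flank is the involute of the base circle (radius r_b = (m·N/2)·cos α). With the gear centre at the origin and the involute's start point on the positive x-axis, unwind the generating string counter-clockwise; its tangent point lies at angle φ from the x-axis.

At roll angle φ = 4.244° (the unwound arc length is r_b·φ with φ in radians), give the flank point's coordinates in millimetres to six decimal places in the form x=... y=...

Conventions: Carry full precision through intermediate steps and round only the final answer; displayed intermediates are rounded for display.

x=91.531911 y=0.012359

class = single-mesh tooth geometry [base-circle involute, m = 3.248, 60T]
pitch radius r_p = m·N/2 = 3.248·60/2 = 97.440000
base radius r_b = r_p·cos α = 97.440000·cos 20.479° = 91.281839
roll angle φ = 4.244° = 0.07407177 rad
x = r_b·(cos φ + φ·sin φ) = 91.531911
y = r_b·(sin φ − φ·cos φ) = 0.012359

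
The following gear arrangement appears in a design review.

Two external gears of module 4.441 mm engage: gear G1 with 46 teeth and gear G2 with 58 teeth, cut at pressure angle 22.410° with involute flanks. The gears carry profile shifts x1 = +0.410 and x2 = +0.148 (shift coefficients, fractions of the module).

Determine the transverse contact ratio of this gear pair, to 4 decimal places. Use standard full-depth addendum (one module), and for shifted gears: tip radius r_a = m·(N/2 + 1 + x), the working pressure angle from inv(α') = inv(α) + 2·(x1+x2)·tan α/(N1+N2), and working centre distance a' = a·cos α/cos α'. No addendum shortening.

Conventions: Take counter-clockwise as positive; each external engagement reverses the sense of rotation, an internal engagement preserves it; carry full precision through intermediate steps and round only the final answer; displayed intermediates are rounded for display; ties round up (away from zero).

class = single-mesh tooth geometry [involute pair 46T × 58T, m = 4.441]
base radii: r_b1 = 94.429111, r_b2 = 119.062792
tip radii: r_a1 = 108.404810, r_a2 = 133.887268
inv(α') = inv(22.410°) + 2·(+0.410+0.148)·tan α/(46+58) = 0.02567126  ⇒  α' = 23.80208°
a' = a·cos α / cos α' = 230.9320·cos 22.410°/cos 23.80208° = 233.338511
action lengths: √(r_a1²−r_b1²) = 53.242332, √(r_a2²−r_b2²) = 61.236037
base pitch p_b = π·m·cos α = 12.898165
CR = (53.242332 + 61.236037 − 233.338511·sin 23.80208°)/12.898165 = 1.574483
contact ratio ≈ 1.5745

1.5745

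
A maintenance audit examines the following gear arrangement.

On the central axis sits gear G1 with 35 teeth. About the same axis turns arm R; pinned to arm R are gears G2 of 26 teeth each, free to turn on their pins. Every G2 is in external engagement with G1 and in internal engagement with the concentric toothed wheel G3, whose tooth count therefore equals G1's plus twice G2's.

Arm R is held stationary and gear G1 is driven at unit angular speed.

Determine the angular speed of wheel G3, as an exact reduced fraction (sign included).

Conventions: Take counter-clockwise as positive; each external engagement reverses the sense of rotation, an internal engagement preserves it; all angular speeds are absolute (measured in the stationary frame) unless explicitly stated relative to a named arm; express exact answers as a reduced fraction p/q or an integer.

-35/87

class = planetary set [G3 = 35+2·26 = 87; Willis about the carrier]
ring teeth: 35 + 2·26 = 87
35(ω_sun−ω_arm) = −87(ω_ring−ω_arm),  ω_arm = 0, ω_sun = 1
ω_ring = 0 − (35/87)(1−0) = -35/87
exact speed ratio = -35/87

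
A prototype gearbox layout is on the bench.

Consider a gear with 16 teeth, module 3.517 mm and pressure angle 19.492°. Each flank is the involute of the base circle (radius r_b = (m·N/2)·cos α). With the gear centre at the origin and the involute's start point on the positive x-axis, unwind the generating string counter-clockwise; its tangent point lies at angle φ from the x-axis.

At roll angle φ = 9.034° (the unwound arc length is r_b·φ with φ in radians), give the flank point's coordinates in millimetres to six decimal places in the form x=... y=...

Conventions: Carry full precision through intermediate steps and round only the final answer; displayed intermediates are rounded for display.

topology: single-mesh involute geometry — m = 3.517, N = 16
pitch radius r_p = m·N/2 = 3.517·16/2 = 28.136000
base radius r_b = r_p·cos α = 28.136000·cos 19.492° = 26.523472
roll angle φ = 9.034° = 0.15767304 rad
x = r_b·(cos φ + φ·sin φ) = 26.851123
y = r_b·(sin φ − φ·cos φ) = 0.034570

x=26.851123 y=0.034570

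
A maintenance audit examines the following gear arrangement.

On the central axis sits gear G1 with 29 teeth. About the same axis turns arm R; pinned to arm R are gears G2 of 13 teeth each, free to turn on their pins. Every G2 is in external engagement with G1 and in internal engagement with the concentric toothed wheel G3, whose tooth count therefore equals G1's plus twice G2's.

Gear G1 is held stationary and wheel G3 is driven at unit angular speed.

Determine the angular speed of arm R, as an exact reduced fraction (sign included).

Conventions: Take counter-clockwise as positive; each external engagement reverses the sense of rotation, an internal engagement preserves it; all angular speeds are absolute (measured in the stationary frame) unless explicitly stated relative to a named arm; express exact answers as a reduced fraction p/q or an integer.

55/84

recognized (axles ride arm R): planetary set, 29/13/55 teeth
ring teeth: 29 + 2·13 = 55
29(ω_sun−ω_arm) = −55(ω_ring−ω_arm),  ω_sun = 0, ω_ring = 1
29(0−ω_arm) = −55(1−ω_arm)  ⇒  84·ω_arm = 55  ⇒  ω_arm = 55/84
exact speed ratio = 55/84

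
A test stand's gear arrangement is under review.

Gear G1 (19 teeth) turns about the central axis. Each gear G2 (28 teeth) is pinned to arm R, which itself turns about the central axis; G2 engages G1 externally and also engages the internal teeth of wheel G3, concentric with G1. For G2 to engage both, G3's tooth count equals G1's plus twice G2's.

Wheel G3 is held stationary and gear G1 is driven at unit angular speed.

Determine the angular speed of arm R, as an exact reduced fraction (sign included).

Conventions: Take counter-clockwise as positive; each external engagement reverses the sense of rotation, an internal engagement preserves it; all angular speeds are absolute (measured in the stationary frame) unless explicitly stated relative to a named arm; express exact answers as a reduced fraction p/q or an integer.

19/94

recognized (axles ride arm R): planetary set, 19/28/75 teeth
ring teeth: 19 + 2·28 = 75
19(ω_sun−ω_arm) = −75(ω_ring−ω_arm),  ω_ring = 0, ω_sun = 1
19(1−ω_arm) = −75(0−ω_arm)  ⇒  94·ω_arm = 19  ⇒  ω_arm = 19/94
exact speed ratio = 19/94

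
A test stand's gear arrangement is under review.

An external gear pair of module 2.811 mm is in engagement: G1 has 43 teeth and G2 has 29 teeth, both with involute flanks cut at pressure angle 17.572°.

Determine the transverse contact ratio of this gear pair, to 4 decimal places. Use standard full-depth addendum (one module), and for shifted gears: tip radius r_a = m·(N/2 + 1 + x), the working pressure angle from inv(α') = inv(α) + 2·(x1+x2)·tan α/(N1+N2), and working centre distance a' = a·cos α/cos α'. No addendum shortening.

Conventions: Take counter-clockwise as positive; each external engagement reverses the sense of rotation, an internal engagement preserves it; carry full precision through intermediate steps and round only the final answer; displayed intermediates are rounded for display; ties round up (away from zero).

1.8110

topology: single-mesh involute geometry — m = 2.811, 43T/29T pair
base radii: r_b1 = 57.616431, r_b2 = 38.857593
tip radii: r_a1 = 63.247500, r_a2 = 43.570500
no profile shift: α' = α, a' = a
action lengths: √(r_a1²−r_b1²) = 26.088179, √(r_a2²−r_b2²) = 19.709792
base pitch p_b = π·m·cos α = 8.418947
CR = (26.088179 + 19.709792 − 101.196000·sin 17.57200°)/8.418947 = 1.810974
contact ratio ≈ 1.8110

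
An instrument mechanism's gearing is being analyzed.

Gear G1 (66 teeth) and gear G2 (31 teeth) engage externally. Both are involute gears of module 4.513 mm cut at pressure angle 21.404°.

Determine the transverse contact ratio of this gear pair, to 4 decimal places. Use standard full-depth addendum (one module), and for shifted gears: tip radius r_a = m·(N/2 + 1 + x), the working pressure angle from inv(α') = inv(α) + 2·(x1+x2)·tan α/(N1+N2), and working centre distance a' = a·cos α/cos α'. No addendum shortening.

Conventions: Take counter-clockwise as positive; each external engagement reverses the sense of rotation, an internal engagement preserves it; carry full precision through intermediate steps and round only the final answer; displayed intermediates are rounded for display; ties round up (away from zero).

single-mesh involute tooth geometry (66T engaging 31T at module 4.513)
base radii: r_b1 = 138.657418, r_b2 = 65.126969
tip radii: r_a1 = 153.442000, r_a2 = 74.464500
no profile shift: α' = α, a' = a
action lengths: √(r_a1²−r_b1²) = 65.715812, √(r_a2²−r_b2²) = 36.103181
base pitch p_b = π·m·cos α = 13.200155
CR = (65.715812 + 36.103181 − 218.880500·sin 21.40400°)/13.200155 = 1.662128
contact ratio ≈ 1.6621

1.6621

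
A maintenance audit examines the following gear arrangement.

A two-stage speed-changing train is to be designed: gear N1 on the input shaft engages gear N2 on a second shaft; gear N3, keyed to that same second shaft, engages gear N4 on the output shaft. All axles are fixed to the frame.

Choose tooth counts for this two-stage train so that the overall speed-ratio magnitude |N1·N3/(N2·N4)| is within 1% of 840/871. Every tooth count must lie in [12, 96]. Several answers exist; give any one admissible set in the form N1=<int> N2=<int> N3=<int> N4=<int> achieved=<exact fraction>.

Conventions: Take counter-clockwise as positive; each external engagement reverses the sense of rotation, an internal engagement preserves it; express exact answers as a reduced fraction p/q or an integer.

design class (target 840/871): fixed-axis compound train
target = 840/871 in lowest terms: an exact hit needs N1·N3 = k·840 and N2·N4 = k·871 for one integer k, every count in [12, 96]; additionally prefer no 1:1 stage (N1 ≠ N2, N3 ≠ N4)
k = 1: N1·N3 = 840 = 12·70, N2·N4 = 871 = 13·67
achieved = 12·70/(13·67) = 840/871; |achieved − target| = 0 ≤ 42/4355 ✓

N1=12 N2=13 N3=70 N4=67 achieved=840/871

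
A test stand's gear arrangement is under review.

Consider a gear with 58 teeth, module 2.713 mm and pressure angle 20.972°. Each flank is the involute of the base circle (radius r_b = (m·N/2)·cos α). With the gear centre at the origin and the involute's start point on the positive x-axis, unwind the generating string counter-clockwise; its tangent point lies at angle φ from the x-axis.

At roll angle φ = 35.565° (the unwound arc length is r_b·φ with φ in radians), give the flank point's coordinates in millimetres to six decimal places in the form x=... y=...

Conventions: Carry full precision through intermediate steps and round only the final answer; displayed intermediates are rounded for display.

x=86.283770 y=5.634218

single-mesh involute tooth geometry (58T wheel at module 2.713)
pitch radius r_p = m·N/2 = 2.713·58/2 = 78.677000
base radius r_b = r_p·cos α = 78.677000·cos 20.972° = 73.465077
roll angle φ = 35.565° = 0.62072635 rad
x = r_b·(cos φ + φ·sin φ) = 86.283770
y = r_b·(sin φ − φ·cos φ) = 5.634218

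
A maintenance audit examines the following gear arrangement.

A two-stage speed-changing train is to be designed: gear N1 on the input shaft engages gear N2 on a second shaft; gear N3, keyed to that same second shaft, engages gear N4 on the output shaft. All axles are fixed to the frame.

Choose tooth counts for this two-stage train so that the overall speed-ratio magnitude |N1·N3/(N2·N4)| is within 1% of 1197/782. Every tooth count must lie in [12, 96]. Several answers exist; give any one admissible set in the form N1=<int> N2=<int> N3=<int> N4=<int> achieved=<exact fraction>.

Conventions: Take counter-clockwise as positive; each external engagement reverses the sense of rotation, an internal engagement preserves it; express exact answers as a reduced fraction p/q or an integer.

N1=19 N2=17 N3=63 N4=46 achieved=1197/782

design class (target 1197/782): fixed-axis compound train
target = 1197/782 in lowest terms: an exact hit needs N1·N3 = k·1197 and N2·N4 = k·782 for one integer k, every count in [12, 96]; additionally prefer no 1:1 stage (N1 ≠ N2, N3 ≠ N4)
k = 1: N1·N3 = 1197 = 19·63, N2·N4 = 782 = 17·46
achieved = 19·63/(17·46) = 1197/782; |achieved − target| = 0 ≤ 1197/78200 ✓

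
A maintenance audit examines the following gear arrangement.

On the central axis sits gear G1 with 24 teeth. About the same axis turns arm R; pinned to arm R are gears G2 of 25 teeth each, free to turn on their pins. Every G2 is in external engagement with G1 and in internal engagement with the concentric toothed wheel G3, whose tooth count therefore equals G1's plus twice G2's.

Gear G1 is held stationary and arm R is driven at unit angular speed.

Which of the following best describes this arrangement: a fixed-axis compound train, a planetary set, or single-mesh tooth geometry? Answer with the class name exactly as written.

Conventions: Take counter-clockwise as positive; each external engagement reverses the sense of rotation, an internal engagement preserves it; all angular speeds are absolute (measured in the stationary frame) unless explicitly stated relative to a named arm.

planetary set

class = planetary set [G3 = 24+2·25 = 74; Willis about the carrier]
classification: planetary set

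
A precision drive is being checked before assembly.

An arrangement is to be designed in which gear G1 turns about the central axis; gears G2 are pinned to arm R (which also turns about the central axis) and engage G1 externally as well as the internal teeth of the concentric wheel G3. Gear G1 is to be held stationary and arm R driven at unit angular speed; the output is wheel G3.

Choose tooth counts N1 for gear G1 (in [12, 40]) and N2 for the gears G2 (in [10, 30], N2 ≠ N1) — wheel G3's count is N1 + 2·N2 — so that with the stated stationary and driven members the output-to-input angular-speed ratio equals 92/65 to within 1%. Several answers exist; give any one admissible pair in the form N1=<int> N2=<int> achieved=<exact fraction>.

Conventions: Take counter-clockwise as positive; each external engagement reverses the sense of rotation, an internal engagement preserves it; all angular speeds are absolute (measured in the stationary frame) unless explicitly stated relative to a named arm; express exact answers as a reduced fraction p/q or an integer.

design class (target 92/65): planetary set
Willis with ω_sun = 0: ω_ring/ω_arm = (N1+N3)/N3; set equal to 92/65  ⇒  N3/N1 = 1/(92/65 − 1) = 65/27
N3 = N1 + 2·N2  ⇒  N2/N1 = (N3/N1 − 1)/2 = (65/27 − 1)/2 = 19/27
smallest multiple with N1 ≥ 12 and N2 ≥ 10: k = 1  ⇒  N1 = 1·27 = 27, N2 = 1·19 = 19 (N1 ≤ 40, N2 ≤ 30, N2 ≠ N1 ✓), N3 = 27 + 2·19 = 65
check: (N1+N3)/N3 with N1 = 27, N3 = 65 gives 92/65; |achieved − target| = 0 ≤ 23/1625 ✓

N1=27 N2=19 achieved=92/65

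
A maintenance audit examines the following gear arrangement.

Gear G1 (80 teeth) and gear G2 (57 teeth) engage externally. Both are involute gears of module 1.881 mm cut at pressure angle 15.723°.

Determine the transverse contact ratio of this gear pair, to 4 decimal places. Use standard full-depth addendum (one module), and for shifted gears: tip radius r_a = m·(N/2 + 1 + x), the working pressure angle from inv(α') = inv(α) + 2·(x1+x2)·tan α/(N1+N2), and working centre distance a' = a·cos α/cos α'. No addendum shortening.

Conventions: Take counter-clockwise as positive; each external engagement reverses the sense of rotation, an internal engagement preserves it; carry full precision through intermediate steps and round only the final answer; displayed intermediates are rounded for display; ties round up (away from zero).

2.1073

single-mesh involute tooth geometry (80T engaging 57T at module 1.881)
base radii: r_b1 = 72.424748, r_b2 = 51.602633
tip radii: r_a1 = 77.121000, r_a2 = 55.489500
no profile shift: α' = α, a' = a
action lengths: √(r_a1²−r_b1²) = 26.501028, √(r_a2²−r_b2²) = 20.402276
base pitch p_b = π·m·cos α = 5.688226
CR = (26.501028 + 20.402276 − 128.848500·sin 15.72300°)/5.688226 = 2.107344
contact ratio ≈ 2.1073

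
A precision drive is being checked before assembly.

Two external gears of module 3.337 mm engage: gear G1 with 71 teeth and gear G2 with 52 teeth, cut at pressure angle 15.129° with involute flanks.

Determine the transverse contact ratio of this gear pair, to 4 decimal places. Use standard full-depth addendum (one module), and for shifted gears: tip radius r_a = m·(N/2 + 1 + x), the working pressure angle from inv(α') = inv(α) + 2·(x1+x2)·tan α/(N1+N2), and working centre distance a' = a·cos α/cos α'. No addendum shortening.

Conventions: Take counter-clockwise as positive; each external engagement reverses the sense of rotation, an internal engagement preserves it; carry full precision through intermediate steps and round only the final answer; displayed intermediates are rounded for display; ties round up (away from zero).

2.1317

recognized (one external pair, fixed centres): single-mesh tooth geometry, m = 3.337, N1 = 71, N2 = 52
base radii: r_b1 = 114.357633, r_b2 = 83.754886
tip radii: r_a1 = 121.800500, r_a2 = 90.099000
no profile shift: α' = α, a' = a
action lengths: √(r_a1²−r_b1²) = 41.924857, √(r_a2²−r_b2²) = 33.210675
base pitch p_b = π·m·cos α = 10.120144
CR = (41.924857 + 33.210675 − 205.225500·sin 15.12900°)/10.120144 = 2.131697
contact ratio ≈ 2.1317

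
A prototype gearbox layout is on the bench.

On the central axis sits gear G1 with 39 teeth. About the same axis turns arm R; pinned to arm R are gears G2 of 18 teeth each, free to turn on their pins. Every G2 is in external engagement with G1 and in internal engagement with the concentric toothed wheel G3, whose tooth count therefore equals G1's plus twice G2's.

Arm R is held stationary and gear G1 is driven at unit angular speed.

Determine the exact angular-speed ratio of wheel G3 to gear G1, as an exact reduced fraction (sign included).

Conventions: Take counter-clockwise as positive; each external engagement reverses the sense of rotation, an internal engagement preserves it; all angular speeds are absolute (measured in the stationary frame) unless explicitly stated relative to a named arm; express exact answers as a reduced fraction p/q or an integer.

topology: planetary set — G1 39T / G2 18T / G3 75T, arm = carrier (Willis)
ring teeth: 39 + 2·18 = 75
39(ω_sun−ω_arm) = −75(ω_ring−ω_arm),  ω_arm = 0, ω_sun = 1
ω_ring = 0 − (39/75)(1−0) = -13/25
ω_out/ω_in = -13/25

-13/25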